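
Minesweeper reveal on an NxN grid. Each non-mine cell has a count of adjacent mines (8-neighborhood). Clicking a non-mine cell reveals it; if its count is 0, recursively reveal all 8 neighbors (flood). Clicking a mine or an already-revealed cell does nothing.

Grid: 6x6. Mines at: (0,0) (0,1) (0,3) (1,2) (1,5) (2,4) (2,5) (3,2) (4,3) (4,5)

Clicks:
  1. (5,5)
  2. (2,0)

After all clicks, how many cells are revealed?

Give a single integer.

Answer: 13

Derivation:
Click 1 (5,5) count=1: revealed 1 new [(5,5)] -> total=1
Click 2 (2,0) count=0: revealed 12 new [(1,0) (1,1) (2,0) (2,1) (3,0) (3,1) (4,0) (4,1) (4,2) (5,0) (5,1) (5,2)] -> total=13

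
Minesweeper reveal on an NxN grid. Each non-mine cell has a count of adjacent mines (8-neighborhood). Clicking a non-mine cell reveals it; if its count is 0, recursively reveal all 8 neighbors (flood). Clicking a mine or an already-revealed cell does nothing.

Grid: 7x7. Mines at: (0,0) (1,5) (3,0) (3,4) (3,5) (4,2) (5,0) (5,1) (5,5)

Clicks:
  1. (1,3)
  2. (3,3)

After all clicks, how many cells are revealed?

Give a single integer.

Answer: 15

Derivation:
Click 1 (1,3) count=0: revealed 15 new [(0,1) (0,2) (0,3) (0,4) (1,1) (1,2) (1,3) (1,4) (2,1) (2,2) (2,3) (2,4) (3,1) (3,2) (3,3)] -> total=15
Click 2 (3,3) count=2: revealed 0 new [(none)] -> total=15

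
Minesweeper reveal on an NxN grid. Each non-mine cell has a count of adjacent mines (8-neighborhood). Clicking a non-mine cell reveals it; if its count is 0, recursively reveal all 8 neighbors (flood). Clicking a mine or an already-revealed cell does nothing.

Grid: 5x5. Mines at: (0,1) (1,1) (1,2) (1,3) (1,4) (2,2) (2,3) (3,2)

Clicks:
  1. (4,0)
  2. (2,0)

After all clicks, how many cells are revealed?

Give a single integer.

Answer: 6

Derivation:
Click 1 (4,0) count=0: revealed 6 new [(2,0) (2,1) (3,0) (3,1) (4,0) (4,1)] -> total=6
Click 2 (2,0) count=1: revealed 0 new [(none)] -> total=6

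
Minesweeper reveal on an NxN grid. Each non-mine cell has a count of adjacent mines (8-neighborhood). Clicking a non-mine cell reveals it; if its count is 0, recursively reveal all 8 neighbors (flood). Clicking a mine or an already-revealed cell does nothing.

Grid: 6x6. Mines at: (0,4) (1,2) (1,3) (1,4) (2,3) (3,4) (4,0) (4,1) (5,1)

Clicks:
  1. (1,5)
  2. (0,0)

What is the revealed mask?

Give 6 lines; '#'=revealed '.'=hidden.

Click 1 (1,5) count=2: revealed 1 new [(1,5)] -> total=1
Click 2 (0,0) count=0: revealed 8 new [(0,0) (0,1) (1,0) (1,1) (2,0) (2,1) (3,0) (3,1)] -> total=9

Answer: ##....
##...#
##....
##....
......
......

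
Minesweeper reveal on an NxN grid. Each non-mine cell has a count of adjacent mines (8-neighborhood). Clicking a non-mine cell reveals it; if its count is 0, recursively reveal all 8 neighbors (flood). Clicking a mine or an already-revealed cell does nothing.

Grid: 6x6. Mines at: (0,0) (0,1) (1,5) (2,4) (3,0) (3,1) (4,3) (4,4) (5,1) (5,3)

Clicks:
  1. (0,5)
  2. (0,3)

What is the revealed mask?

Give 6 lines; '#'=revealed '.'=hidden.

Answer: ..####
..###.
......
......
......
......

Derivation:
Click 1 (0,5) count=1: revealed 1 new [(0,5)] -> total=1
Click 2 (0,3) count=0: revealed 6 new [(0,2) (0,3) (0,4) (1,2) (1,3) (1,4)] -> total=7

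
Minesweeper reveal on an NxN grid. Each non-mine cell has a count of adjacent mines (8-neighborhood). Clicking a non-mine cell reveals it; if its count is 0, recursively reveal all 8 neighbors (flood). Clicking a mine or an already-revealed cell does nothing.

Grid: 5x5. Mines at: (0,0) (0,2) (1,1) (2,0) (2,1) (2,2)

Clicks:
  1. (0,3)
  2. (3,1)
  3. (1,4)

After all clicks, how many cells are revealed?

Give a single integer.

Answer: 16

Derivation:
Click 1 (0,3) count=1: revealed 1 new [(0,3)] -> total=1
Click 2 (3,1) count=3: revealed 1 new [(3,1)] -> total=2
Click 3 (1,4) count=0: revealed 14 new [(0,4) (1,3) (1,4) (2,3) (2,4) (3,0) (3,2) (3,3) (3,4) (4,0) (4,1) (4,2) (4,3) (4,4)] -> total=16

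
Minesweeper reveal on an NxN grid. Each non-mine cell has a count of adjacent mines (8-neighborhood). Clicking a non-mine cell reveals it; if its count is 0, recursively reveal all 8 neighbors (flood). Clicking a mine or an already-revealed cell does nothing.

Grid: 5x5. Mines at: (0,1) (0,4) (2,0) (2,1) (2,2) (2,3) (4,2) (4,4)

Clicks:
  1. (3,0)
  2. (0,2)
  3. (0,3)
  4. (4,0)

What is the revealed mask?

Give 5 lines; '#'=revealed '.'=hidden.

Click 1 (3,0) count=2: revealed 1 new [(3,0)] -> total=1
Click 2 (0,2) count=1: revealed 1 new [(0,2)] -> total=2
Click 3 (0,3) count=1: revealed 1 new [(0,3)] -> total=3
Click 4 (4,0) count=0: revealed 3 new [(3,1) (4,0) (4,1)] -> total=6

Answer: ..##.
.....
.....
##...
##...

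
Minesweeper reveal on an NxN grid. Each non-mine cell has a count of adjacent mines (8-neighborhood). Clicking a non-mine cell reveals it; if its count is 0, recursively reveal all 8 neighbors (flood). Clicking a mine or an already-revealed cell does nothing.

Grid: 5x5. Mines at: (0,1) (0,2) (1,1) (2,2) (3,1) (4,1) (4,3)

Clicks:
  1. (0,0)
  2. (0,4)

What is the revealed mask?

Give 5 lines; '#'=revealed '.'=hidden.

Answer: #..##
...##
...##
...##
.....

Derivation:
Click 1 (0,0) count=2: revealed 1 new [(0,0)] -> total=1
Click 2 (0,4) count=0: revealed 8 new [(0,3) (0,4) (1,3) (1,4) (2,3) (2,4) (3,3) (3,4)] -> total=9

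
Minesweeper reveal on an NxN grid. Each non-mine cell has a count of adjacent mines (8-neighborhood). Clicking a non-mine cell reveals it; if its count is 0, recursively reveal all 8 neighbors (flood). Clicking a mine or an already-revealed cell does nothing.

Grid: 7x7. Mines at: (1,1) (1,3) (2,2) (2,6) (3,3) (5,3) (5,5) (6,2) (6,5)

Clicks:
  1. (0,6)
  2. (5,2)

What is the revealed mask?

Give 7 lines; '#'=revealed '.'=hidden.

Answer: ....###
....###
.......
.......
.......
..#....
.......

Derivation:
Click 1 (0,6) count=0: revealed 6 new [(0,4) (0,5) (0,6) (1,4) (1,5) (1,6)] -> total=6
Click 2 (5,2) count=2: revealed 1 new [(5,2)] -> total=7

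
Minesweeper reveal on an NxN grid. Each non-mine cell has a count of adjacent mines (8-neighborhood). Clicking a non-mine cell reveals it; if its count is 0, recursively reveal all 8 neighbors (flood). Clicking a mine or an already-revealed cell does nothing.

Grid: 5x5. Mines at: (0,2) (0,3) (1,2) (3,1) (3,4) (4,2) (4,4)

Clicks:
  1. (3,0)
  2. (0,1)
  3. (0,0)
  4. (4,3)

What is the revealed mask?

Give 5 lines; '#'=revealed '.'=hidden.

Answer: ##...
##...
##...
#....
...#.

Derivation:
Click 1 (3,0) count=1: revealed 1 new [(3,0)] -> total=1
Click 2 (0,1) count=2: revealed 1 new [(0,1)] -> total=2
Click 3 (0,0) count=0: revealed 5 new [(0,0) (1,0) (1,1) (2,0) (2,1)] -> total=7
Click 4 (4,3) count=3: revealed 1 new [(4,3)] -> total=8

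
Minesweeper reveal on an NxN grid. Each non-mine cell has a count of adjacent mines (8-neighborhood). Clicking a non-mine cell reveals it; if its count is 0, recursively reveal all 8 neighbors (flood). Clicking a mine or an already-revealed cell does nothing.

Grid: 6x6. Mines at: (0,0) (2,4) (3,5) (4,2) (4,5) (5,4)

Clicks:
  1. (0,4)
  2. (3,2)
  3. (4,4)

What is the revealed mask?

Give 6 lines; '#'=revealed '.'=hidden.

Answer: .#####
######
####..
####..
##..#.
##....

Derivation:
Click 1 (0,4) count=0: revealed 23 new [(0,1) (0,2) (0,3) (0,4) (0,5) (1,0) (1,1) (1,2) (1,3) (1,4) (1,5) (2,0) (2,1) (2,2) (2,3) (3,0) (3,1) (3,2) (3,3) (4,0) (4,1) (5,0) (5,1)] -> total=23
Click 2 (3,2) count=1: revealed 0 new [(none)] -> total=23
Click 3 (4,4) count=3: revealed 1 new [(4,4)] -> total=24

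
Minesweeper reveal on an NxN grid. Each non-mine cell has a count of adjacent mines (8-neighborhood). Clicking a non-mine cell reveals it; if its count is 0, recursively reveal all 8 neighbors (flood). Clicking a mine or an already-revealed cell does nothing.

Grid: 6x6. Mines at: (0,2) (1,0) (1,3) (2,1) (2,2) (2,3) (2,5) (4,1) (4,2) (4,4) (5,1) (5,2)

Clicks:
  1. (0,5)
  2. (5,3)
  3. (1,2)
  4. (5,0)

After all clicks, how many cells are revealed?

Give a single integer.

Answer: 7

Derivation:
Click 1 (0,5) count=0: revealed 4 new [(0,4) (0,5) (1,4) (1,5)] -> total=4
Click 2 (5,3) count=3: revealed 1 new [(5,3)] -> total=5
Click 3 (1,2) count=5: revealed 1 new [(1,2)] -> total=6
Click 4 (5,0) count=2: revealed 1 new [(5,0)] -> total=7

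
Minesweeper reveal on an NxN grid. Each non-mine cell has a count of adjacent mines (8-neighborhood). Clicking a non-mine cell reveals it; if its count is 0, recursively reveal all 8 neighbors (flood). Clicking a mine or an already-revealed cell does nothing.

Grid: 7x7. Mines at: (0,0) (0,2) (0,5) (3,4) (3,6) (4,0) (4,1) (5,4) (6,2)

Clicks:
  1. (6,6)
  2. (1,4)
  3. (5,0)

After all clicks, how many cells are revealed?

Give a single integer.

Click 1 (6,6) count=0: revealed 6 new [(4,5) (4,6) (5,5) (5,6) (6,5) (6,6)] -> total=6
Click 2 (1,4) count=1: revealed 1 new [(1,4)] -> total=7
Click 3 (5,0) count=2: revealed 1 new [(5,0)] -> total=8

Answer: 8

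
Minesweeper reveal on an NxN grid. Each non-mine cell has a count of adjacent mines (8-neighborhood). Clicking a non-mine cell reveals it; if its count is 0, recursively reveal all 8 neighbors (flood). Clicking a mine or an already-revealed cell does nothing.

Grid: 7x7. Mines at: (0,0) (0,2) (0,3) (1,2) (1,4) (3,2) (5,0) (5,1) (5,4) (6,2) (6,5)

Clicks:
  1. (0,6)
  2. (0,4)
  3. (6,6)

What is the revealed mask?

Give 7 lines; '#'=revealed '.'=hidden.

Click 1 (0,6) count=0: revealed 18 new [(0,5) (0,6) (1,5) (1,6) (2,3) (2,4) (2,5) (2,6) (3,3) (3,4) (3,5) (3,6) (4,3) (4,4) (4,5) (4,6) (5,5) (5,6)] -> total=18
Click 2 (0,4) count=2: revealed 1 new [(0,4)] -> total=19
Click 3 (6,6) count=1: revealed 1 new [(6,6)] -> total=20

Answer: ....###
.....##
...####
...####
...####
.....##
......#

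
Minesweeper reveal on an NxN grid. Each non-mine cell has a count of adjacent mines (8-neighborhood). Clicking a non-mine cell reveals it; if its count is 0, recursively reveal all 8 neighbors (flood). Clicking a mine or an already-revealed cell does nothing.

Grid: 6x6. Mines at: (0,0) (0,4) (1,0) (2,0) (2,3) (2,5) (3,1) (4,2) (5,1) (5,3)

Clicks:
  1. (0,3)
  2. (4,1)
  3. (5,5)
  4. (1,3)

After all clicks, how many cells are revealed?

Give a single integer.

Click 1 (0,3) count=1: revealed 1 new [(0,3)] -> total=1
Click 2 (4,1) count=3: revealed 1 new [(4,1)] -> total=2
Click 3 (5,5) count=0: revealed 6 new [(3,4) (3,5) (4,4) (4,5) (5,4) (5,5)] -> total=8
Click 4 (1,3) count=2: revealed 1 new [(1,3)] -> total=9

Answer: 9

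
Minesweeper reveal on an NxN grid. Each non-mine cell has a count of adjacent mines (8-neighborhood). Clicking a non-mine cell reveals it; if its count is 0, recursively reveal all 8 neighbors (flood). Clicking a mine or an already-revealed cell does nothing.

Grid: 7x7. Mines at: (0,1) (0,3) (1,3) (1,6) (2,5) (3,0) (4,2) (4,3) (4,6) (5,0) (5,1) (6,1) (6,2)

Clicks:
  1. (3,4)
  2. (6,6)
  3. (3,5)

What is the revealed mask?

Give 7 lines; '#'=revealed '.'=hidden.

Click 1 (3,4) count=2: revealed 1 new [(3,4)] -> total=1
Click 2 (6,6) count=0: revealed 8 new [(5,3) (5,4) (5,5) (5,6) (6,3) (6,4) (6,5) (6,6)] -> total=9
Click 3 (3,5) count=2: revealed 1 new [(3,5)] -> total=10

Answer: .......
.......
.......
....##.
.......
...####
...####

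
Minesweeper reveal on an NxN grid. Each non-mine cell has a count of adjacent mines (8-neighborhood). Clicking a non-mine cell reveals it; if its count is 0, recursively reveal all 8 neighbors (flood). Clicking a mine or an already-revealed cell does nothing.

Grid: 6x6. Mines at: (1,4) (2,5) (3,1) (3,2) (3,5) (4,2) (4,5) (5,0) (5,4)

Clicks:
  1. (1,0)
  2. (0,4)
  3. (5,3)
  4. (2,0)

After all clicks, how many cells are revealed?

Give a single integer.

Answer: 14

Derivation:
Click 1 (1,0) count=0: revealed 12 new [(0,0) (0,1) (0,2) (0,3) (1,0) (1,1) (1,2) (1,3) (2,0) (2,1) (2,2) (2,3)] -> total=12
Click 2 (0,4) count=1: revealed 1 new [(0,4)] -> total=13
Click 3 (5,3) count=2: revealed 1 new [(5,3)] -> total=14
Click 4 (2,0) count=1: revealed 0 new [(none)] -> total=14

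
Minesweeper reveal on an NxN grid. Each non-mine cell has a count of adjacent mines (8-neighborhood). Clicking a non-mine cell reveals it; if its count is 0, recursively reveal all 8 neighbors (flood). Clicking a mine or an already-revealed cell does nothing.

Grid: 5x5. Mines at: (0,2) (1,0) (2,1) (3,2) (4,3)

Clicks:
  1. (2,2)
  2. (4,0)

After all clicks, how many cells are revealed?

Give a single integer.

Answer: 5

Derivation:
Click 1 (2,2) count=2: revealed 1 new [(2,2)] -> total=1
Click 2 (4,0) count=0: revealed 4 new [(3,0) (3,1) (4,0) (4,1)] -> total=5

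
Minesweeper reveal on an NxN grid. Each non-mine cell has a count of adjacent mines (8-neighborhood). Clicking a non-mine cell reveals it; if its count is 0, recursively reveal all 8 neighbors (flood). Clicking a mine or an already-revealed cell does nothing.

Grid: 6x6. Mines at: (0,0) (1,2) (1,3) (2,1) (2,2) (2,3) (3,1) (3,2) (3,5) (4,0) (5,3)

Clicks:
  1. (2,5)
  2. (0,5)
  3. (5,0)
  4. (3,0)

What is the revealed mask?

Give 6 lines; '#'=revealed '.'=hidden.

Answer: ....##
....##
....##
#.....
......
#.....

Derivation:
Click 1 (2,5) count=1: revealed 1 new [(2,5)] -> total=1
Click 2 (0,5) count=0: revealed 5 new [(0,4) (0,5) (1,4) (1,5) (2,4)] -> total=6
Click 3 (5,0) count=1: revealed 1 new [(5,0)] -> total=7
Click 4 (3,0) count=3: revealed 1 new [(3,0)] -> total=8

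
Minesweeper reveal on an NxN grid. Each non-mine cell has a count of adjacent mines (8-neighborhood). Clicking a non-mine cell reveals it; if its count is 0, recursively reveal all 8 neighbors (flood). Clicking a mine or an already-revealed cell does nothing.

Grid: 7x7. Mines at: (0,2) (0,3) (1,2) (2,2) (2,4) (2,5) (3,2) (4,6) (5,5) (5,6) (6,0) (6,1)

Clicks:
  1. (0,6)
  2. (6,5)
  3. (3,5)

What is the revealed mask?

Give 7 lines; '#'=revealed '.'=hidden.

Answer: ....###
....###
.......
.....#.
.......
.......
.....#.

Derivation:
Click 1 (0,6) count=0: revealed 6 new [(0,4) (0,5) (0,6) (1,4) (1,5) (1,6)] -> total=6
Click 2 (6,5) count=2: revealed 1 new [(6,5)] -> total=7
Click 3 (3,5) count=3: revealed 1 new [(3,5)] -> total=8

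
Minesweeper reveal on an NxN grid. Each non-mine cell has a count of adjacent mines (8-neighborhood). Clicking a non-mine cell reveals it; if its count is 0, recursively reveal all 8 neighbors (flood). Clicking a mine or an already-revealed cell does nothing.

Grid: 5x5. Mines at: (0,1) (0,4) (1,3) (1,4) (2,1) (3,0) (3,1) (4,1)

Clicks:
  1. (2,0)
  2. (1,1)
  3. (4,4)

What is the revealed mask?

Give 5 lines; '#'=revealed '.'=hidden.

Answer: .....
.#...
#.###
..###
..###

Derivation:
Click 1 (2,0) count=3: revealed 1 new [(2,0)] -> total=1
Click 2 (1,1) count=2: revealed 1 new [(1,1)] -> total=2
Click 3 (4,4) count=0: revealed 9 new [(2,2) (2,3) (2,4) (3,2) (3,3) (3,4) (4,2) (4,3) (4,4)] -> total=11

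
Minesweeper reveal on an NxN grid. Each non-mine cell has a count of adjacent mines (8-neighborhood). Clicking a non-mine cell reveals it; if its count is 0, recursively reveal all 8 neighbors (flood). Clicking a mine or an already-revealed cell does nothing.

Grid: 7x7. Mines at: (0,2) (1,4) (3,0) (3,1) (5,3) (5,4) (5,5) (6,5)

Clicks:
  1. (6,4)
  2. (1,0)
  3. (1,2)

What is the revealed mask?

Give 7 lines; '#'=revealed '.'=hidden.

Answer: ##.....
###....
##.....
.......
.......
.......
....#..

Derivation:
Click 1 (6,4) count=4: revealed 1 new [(6,4)] -> total=1
Click 2 (1,0) count=0: revealed 6 new [(0,0) (0,1) (1,0) (1,1) (2,0) (2,1)] -> total=7
Click 3 (1,2) count=1: revealed 1 new [(1,2)] -> total=8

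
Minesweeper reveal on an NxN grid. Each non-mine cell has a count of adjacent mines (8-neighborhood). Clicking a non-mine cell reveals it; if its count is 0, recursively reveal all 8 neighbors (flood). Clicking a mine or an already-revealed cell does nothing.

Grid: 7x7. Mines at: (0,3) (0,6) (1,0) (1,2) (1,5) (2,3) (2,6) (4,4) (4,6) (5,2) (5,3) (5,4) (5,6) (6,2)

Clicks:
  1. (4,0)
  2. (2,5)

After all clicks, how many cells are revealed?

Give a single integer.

Answer: 14

Derivation:
Click 1 (4,0) count=0: revealed 13 new [(2,0) (2,1) (2,2) (3,0) (3,1) (3,2) (4,0) (4,1) (4,2) (5,0) (5,1) (6,0) (6,1)] -> total=13
Click 2 (2,5) count=2: revealed 1 new [(2,5)] -> total=14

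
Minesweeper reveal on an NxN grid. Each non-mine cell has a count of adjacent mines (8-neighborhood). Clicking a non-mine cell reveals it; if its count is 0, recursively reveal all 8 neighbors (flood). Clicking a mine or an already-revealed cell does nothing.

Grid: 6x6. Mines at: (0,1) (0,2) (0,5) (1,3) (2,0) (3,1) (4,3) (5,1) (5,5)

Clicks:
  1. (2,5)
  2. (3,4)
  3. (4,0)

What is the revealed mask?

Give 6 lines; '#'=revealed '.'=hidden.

Answer: ......
....##
....##
....##
#...##
......

Derivation:
Click 1 (2,5) count=0: revealed 8 new [(1,4) (1,5) (2,4) (2,5) (3,4) (3,5) (4,4) (4,5)] -> total=8
Click 2 (3,4) count=1: revealed 0 new [(none)] -> total=8
Click 3 (4,0) count=2: revealed 1 new [(4,0)] -> total=9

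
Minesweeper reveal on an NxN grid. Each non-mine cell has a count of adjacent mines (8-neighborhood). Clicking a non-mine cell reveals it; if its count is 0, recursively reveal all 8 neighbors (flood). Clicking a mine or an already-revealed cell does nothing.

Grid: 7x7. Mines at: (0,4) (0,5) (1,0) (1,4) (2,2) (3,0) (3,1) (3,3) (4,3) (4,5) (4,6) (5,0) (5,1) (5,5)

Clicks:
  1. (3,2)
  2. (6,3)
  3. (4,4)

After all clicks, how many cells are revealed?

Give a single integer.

Click 1 (3,2) count=4: revealed 1 new [(3,2)] -> total=1
Click 2 (6,3) count=0: revealed 6 new [(5,2) (5,3) (5,4) (6,2) (6,3) (6,4)] -> total=7
Click 3 (4,4) count=4: revealed 1 new [(4,4)] -> total=8

Answer: 8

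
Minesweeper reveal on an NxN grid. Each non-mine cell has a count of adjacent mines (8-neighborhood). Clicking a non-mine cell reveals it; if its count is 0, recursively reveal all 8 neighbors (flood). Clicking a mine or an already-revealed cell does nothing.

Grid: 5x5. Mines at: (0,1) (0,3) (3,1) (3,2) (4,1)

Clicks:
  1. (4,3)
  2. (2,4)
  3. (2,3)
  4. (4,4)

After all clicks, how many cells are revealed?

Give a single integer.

Click 1 (4,3) count=1: revealed 1 new [(4,3)] -> total=1
Click 2 (2,4) count=0: revealed 7 new [(1,3) (1,4) (2,3) (2,4) (3,3) (3,4) (4,4)] -> total=8
Click 3 (2,3) count=1: revealed 0 new [(none)] -> total=8
Click 4 (4,4) count=0: revealed 0 new [(none)] -> total=8

Answer: 8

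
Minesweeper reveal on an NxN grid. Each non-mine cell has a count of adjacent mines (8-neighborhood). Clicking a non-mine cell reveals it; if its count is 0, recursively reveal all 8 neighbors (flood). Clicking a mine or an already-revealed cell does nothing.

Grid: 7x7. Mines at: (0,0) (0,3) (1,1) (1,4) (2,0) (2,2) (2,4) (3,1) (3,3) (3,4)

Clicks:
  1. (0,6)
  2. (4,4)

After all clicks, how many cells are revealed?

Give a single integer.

Answer: 29

Derivation:
Click 1 (0,6) count=0: revealed 29 new [(0,5) (0,6) (1,5) (1,6) (2,5) (2,6) (3,5) (3,6) (4,0) (4,1) (4,2) (4,3) (4,4) (4,5) (4,6) (5,0) (5,1) (5,2) (5,3) (5,4) (5,5) (5,6) (6,0) (6,1) (6,2) (6,3) (6,4) (6,5) (6,6)] -> total=29
Click 2 (4,4) count=2: revealed 0 new [(none)] -> total=29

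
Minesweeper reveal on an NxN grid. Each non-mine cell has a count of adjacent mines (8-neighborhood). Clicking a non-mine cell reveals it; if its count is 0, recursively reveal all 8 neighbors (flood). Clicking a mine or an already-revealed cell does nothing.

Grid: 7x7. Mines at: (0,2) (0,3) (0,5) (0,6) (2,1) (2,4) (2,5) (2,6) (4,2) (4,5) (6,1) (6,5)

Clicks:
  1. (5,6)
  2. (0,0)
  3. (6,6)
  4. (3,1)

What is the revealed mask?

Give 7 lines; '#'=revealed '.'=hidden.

Answer: ##.....
##.....
.......
.#.....
.......
......#
......#

Derivation:
Click 1 (5,6) count=2: revealed 1 new [(5,6)] -> total=1
Click 2 (0,0) count=0: revealed 4 new [(0,0) (0,1) (1,0) (1,1)] -> total=5
Click 3 (6,6) count=1: revealed 1 new [(6,6)] -> total=6
Click 4 (3,1) count=2: revealed 1 new [(3,1)] -> total=7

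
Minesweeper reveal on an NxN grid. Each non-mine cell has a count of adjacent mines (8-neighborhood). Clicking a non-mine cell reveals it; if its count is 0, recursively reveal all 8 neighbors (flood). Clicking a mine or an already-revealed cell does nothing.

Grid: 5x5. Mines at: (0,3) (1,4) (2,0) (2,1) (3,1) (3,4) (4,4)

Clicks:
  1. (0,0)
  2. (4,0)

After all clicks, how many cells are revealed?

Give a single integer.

Answer: 7

Derivation:
Click 1 (0,0) count=0: revealed 6 new [(0,0) (0,1) (0,2) (1,0) (1,1) (1,2)] -> total=6
Click 2 (4,0) count=1: revealed 1 new [(4,0)] -> total=7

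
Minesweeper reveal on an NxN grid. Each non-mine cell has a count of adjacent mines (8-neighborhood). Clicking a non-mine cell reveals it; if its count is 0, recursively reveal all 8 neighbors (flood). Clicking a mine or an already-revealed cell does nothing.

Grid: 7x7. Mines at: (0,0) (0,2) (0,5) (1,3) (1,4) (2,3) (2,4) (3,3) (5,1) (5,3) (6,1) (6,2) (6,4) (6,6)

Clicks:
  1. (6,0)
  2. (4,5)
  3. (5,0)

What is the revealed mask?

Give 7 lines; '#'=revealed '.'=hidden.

Answer: .......
.....##
.....##
....###
....###
#...###
#......

Derivation:
Click 1 (6,0) count=2: revealed 1 new [(6,0)] -> total=1
Click 2 (4,5) count=0: revealed 13 new [(1,5) (1,6) (2,5) (2,6) (3,4) (3,5) (3,6) (4,4) (4,5) (4,6) (5,4) (5,5) (5,6)] -> total=14
Click 3 (5,0) count=2: revealed 1 new [(5,0)] -> total=15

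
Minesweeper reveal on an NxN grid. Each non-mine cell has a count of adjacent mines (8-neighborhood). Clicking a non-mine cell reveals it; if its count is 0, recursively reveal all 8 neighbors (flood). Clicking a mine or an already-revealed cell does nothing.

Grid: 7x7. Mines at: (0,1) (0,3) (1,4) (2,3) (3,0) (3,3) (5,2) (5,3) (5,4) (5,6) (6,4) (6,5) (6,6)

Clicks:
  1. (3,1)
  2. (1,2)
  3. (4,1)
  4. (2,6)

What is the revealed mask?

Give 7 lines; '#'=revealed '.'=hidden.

Click 1 (3,1) count=1: revealed 1 new [(3,1)] -> total=1
Click 2 (1,2) count=3: revealed 1 new [(1,2)] -> total=2
Click 3 (4,1) count=2: revealed 1 new [(4,1)] -> total=3
Click 4 (2,6) count=0: revealed 13 new [(0,5) (0,6) (1,5) (1,6) (2,4) (2,5) (2,6) (3,4) (3,5) (3,6) (4,4) (4,5) (4,6)] -> total=16

Answer: .....##
..#..##
....###
.#..###
.#..###
.......
.......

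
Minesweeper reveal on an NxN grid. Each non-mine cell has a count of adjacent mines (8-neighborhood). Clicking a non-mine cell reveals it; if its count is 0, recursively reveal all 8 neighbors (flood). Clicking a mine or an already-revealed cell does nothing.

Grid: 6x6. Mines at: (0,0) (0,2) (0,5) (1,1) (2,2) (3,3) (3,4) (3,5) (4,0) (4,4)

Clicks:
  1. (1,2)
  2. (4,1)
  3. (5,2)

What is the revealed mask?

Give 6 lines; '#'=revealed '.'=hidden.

Answer: ......
..#...
......
......
.###..
.###..

Derivation:
Click 1 (1,2) count=3: revealed 1 new [(1,2)] -> total=1
Click 2 (4,1) count=1: revealed 1 new [(4,1)] -> total=2
Click 3 (5,2) count=0: revealed 5 new [(4,2) (4,3) (5,1) (5,2) (5,3)] -> total=7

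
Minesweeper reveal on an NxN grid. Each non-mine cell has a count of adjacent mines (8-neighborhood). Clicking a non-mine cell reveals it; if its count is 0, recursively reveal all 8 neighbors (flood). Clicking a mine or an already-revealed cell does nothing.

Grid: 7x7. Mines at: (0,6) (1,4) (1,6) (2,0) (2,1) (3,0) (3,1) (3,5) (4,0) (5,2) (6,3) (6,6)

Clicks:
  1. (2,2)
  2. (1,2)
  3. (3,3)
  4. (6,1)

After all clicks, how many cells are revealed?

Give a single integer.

Answer: 11

Derivation:
Click 1 (2,2) count=2: revealed 1 new [(2,2)] -> total=1
Click 2 (1,2) count=1: revealed 1 new [(1,2)] -> total=2
Click 3 (3,3) count=0: revealed 8 new [(2,3) (2,4) (3,2) (3,3) (3,4) (4,2) (4,3) (4,4)] -> total=10
Click 4 (6,1) count=1: revealed 1 new [(6,1)] -> total=11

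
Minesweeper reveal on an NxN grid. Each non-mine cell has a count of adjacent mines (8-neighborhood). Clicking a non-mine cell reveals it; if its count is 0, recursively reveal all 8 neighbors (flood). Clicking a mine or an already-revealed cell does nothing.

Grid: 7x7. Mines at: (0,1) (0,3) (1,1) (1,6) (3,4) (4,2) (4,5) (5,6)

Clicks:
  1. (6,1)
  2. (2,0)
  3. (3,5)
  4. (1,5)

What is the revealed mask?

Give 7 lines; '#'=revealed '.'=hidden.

Answer: .......
.....#.
##.....
##...#.
##.....
######.
######.

Derivation:
Click 1 (6,1) count=0: revealed 18 new [(2,0) (2,1) (3,0) (3,1) (4,0) (4,1) (5,0) (5,1) (5,2) (5,3) (5,4) (5,5) (6,0) (6,1) (6,2) (6,3) (6,4) (6,5)] -> total=18
Click 2 (2,0) count=1: revealed 0 new [(none)] -> total=18
Click 3 (3,5) count=2: revealed 1 new [(3,5)] -> total=19
Click 4 (1,5) count=1: revealed 1 new [(1,5)] -> total=20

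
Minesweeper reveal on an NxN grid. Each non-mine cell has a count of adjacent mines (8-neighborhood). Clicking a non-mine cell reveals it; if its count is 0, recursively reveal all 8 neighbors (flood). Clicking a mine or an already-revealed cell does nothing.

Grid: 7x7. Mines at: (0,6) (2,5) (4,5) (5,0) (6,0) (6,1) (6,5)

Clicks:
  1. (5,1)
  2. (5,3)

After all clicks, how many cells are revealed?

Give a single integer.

Click 1 (5,1) count=3: revealed 1 new [(5,1)] -> total=1
Click 2 (5,3) count=0: revealed 33 new [(0,0) (0,1) (0,2) (0,3) (0,4) (0,5) (1,0) (1,1) (1,2) (1,3) (1,4) (1,5) (2,0) (2,1) (2,2) (2,3) (2,4) (3,0) (3,1) (3,2) (3,3) (3,4) (4,0) (4,1) (4,2) (4,3) (4,4) (5,2) (5,3) (5,4) (6,2) (6,3) (6,4)] -> total=34

Answer: 34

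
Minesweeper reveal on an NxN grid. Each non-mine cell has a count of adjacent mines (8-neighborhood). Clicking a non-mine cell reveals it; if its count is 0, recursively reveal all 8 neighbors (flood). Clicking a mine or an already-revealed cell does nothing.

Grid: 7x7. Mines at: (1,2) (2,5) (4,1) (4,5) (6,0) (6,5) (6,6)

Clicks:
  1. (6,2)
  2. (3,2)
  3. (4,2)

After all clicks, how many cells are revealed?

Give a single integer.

Answer: 17

Derivation:
Click 1 (6,2) count=0: revealed 17 new [(2,2) (2,3) (2,4) (3,2) (3,3) (3,4) (4,2) (4,3) (4,4) (5,1) (5,2) (5,3) (5,4) (6,1) (6,2) (6,3) (6,4)] -> total=17
Click 2 (3,2) count=1: revealed 0 new [(none)] -> total=17
Click 3 (4,2) count=1: revealed 0 new [(none)] -> total=17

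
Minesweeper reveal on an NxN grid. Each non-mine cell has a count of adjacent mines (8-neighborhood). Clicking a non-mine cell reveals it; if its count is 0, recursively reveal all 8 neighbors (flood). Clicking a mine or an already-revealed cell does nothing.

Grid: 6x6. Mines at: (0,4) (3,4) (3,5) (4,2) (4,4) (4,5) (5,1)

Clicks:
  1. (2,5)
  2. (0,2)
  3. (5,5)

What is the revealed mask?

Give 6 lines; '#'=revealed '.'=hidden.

Answer: ####..
####..
####.#
####..
##....
.....#

Derivation:
Click 1 (2,5) count=2: revealed 1 new [(2,5)] -> total=1
Click 2 (0,2) count=0: revealed 18 new [(0,0) (0,1) (0,2) (0,3) (1,0) (1,1) (1,2) (1,3) (2,0) (2,1) (2,2) (2,3) (3,0) (3,1) (3,2) (3,3) (4,0) (4,1)] -> total=19
Click 3 (5,5) count=2: revealed 1 new [(5,5)] -> total=20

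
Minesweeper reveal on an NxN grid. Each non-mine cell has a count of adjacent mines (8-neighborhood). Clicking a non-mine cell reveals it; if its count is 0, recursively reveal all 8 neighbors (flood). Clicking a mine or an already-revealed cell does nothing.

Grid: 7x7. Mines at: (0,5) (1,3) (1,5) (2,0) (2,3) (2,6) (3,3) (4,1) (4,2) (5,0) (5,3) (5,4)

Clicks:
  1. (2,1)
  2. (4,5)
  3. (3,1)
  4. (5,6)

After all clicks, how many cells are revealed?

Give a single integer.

Answer: 10

Derivation:
Click 1 (2,1) count=1: revealed 1 new [(2,1)] -> total=1
Click 2 (4,5) count=1: revealed 1 new [(4,5)] -> total=2
Click 3 (3,1) count=3: revealed 1 new [(3,1)] -> total=3
Click 4 (5,6) count=0: revealed 7 new [(3,5) (3,6) (4,6) (5,5) (5,6) (6,5) (6,6)] -> total=10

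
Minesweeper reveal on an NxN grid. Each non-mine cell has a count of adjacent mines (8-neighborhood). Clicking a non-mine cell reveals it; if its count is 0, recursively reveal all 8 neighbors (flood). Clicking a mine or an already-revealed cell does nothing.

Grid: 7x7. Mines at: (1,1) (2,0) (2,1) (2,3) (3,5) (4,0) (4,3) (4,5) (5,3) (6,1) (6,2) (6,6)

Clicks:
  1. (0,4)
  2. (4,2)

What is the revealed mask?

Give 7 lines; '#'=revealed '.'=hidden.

Click 1 (0,4) count=0: revealed 13 new [(0,2) (0,3) (0,4) (0,5) (0,6) (1,2) (1,3) (1,4) (1,5) (1,6) (2,4) (2,5) (2,6)] -> total=13
Click 2 (4,2) count=2: revealed 1 new [(4,2)] -> total=14

Answer: ..#####
..#####
....###
.......
..#....
.......
.......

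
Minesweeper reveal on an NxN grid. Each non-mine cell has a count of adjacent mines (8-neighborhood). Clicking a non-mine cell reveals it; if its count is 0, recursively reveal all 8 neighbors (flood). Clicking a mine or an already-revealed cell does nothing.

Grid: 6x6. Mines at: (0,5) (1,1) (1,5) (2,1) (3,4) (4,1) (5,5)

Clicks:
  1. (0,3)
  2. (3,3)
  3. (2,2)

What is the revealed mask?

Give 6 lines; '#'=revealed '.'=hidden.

Answer: ..###.
..###.
..###.
...#..
......
......

Derivation:
Click 1 (0,3) count=0: revealed 9 new [(0,2) (0,3) (0,4) (1,2) (1,3) (1,4) (2,2) (2,3) (2,4)] -> total=9
Click 2 (3,3) count=1: revealed 1 new [(3,3)] -> total=10
Click 3 (2,2) count=2: revealed 0 new [(none)] -> total=10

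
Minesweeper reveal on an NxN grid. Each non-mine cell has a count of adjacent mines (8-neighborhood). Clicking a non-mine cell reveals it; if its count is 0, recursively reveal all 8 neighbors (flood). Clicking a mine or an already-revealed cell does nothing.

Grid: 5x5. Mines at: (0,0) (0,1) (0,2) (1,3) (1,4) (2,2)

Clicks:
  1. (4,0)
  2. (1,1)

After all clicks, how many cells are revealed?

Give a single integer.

Answer: 16

Derivation:
Click 1 (4,0) count=0: revealed 16 new [(1,0) (1,1) (2,0) (2,1) (2,3) (2,4) (3,0) (3,1) (3,2) (3,3) (3,4) (4,0) (4,1) (4,2) (4,3) (4,4)] -> total=16
Click 2 (1,1) count=4: revealed 0 new [(none)] -> total=16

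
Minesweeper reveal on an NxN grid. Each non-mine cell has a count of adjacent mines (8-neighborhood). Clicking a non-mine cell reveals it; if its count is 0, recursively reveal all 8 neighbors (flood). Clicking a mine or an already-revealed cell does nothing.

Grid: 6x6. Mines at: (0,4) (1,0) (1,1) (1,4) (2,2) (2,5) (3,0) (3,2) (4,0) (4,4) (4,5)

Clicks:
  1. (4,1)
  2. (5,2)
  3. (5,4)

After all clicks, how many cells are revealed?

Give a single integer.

Answer: 7

Derivation:
Click 1 (4,1) count=3: revealed 1 new [(4,1)] -> total=1
Click 2 (5,2) count=0: revealed 5 new [(4,2) (4,3) (5,1) (5,2) (5,3)] -> total=6
Click 3 (5,4) count=2: revealed 1 new [(5,4)] -> total=7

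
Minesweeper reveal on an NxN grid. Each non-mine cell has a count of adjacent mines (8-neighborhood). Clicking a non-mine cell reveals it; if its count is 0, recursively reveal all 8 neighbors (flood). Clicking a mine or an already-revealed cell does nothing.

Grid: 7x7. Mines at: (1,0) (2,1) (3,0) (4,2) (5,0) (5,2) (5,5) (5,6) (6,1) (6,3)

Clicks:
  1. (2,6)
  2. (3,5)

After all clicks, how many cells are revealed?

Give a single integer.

Answer: 26

Derivation:
Click 1 (2,6) count=0: revealed 26 new [(0,1) (0,2) (0,3) (0,4) (0,5) (0,6) (1,1) (1,2) (1,3) (1,4) (1,5) (1,6) (2,2) (2,3) (2,4) (2,5) (2,6) (3,2) (3,3) (3,4) (3,5) (3,6) (4,3) (4,4) (4,5) (4,6)] -> total=26
Click 2 (3,5) count=0: revealed 0 new [(none)] -> total=26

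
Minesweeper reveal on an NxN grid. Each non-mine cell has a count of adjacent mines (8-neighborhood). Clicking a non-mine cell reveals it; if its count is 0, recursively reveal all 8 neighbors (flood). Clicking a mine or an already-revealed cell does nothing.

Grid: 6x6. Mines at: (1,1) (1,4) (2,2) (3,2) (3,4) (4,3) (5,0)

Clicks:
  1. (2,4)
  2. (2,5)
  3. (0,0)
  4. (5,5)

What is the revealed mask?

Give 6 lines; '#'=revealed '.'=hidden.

Answer: #.....
......
....##
......
....##
....##

Derivation:
Click 1 (2,4) count=2: revealed 1 new [(2,4)] -> total=1
Click 2 (2,5) count=2: revealed 1 new [(2,5)] -> total=2
Click 3 (0,0) count=1: revealed 1 new [(0,0)] -> total=3
Click 4 (5,5) count=0: revealed 4 new [(4,4) (4,5) (5,4) (5,5)] -> total=7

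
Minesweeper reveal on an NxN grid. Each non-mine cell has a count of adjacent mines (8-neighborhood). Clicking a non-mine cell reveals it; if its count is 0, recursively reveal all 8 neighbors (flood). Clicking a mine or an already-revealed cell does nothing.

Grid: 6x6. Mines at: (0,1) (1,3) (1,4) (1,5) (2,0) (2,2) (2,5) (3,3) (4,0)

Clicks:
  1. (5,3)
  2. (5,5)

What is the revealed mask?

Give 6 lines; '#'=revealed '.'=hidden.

Answer: ......
......
......
....##
.#####
.#####

Derivation:
Click 1 (5,3) count=0: revealed 12 new [(3,4) (3,5) (4,1) (4,2) (4,3) (4,4) (4,5) (5,1) (5,2) (5,3) (5,4) (5,5)] -> total=12
Click 2 (5,5) count=0: revealed 0 new [(none)] -> total=12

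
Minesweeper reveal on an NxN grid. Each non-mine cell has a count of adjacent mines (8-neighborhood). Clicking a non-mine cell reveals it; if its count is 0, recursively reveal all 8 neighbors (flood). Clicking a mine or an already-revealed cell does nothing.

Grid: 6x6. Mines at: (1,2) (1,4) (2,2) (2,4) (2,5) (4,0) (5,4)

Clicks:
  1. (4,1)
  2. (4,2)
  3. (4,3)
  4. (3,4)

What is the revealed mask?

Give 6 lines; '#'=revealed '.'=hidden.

Answer: ......
......
......
.####.
.###..
.###..

Derivation:
Click 1 (4,1) count=1: revealed 1 new [(4,1)] -> total=1
Click 2 (4,2) count=0: revealed 8 new [(3,1) (3,2) (3,3) (4,2) (4,3) (5,1) (5,2) (5,3)] -> total=9
Click 3 (4,3) count=1: revealed 0 new [(none)] -> total=9
Click 4 (3,4) count=2: revealed 1 new [(3,4)] -> total=10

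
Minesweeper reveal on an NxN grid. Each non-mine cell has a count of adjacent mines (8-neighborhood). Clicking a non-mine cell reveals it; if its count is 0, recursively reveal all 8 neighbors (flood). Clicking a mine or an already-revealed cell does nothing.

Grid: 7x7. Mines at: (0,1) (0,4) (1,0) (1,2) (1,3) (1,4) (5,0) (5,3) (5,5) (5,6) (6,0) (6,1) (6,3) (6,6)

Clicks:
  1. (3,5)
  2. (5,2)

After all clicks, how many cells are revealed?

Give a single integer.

Click 1 (3,5) count=0: revealed 25 new [(0,5) (0,6) (1,5) (1,6) (2,0) (2,1) (2,2) (2,3) (2,4) (2,5) (2,6) (3,0) (3,1) (3,2) (3,3) (3,4) (3,5) (3,6) (4,0) (4,1) (4,2) (4,3) (4,4) (4,5) (4,6)] -> total=25
Click 2 (5,2) count=3: revealed 1 new [(5,2)] -> total=26

Answer: 26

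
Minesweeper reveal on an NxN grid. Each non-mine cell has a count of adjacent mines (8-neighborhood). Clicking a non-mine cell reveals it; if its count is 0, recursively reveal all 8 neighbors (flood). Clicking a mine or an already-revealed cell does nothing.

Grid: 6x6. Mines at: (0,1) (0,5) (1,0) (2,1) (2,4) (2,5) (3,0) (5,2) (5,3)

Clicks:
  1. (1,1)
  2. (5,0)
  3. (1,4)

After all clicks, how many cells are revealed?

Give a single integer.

Click 1 (1,1) count=3: revealed 1 new [(1,1)] -> total=1
Click 2 (5,0) count=0: revealed 4 new [(4,0) (4,1) (5,0) (5,1)] -> total=5
Click 3 (1,4) count=3: revealed 1 new [(1,4)] -> total=6

Answer: 6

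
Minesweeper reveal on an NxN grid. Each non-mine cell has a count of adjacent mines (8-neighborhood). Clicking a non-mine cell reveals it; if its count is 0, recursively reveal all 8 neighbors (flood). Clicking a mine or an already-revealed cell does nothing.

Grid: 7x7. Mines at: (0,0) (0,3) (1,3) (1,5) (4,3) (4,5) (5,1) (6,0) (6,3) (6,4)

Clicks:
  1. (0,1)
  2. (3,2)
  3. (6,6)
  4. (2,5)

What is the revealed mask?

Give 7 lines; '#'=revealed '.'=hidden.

Click 1 (0,1) count=1: revealed 1 new [(0,1)] -> total=1
Click 2 (3,2) count=1: revealed 1 new [(3,2)] -> total=2
Click 3 (6,6) count=0: revealed 4 new [(5,5) (5,6) (6,5) (6,6)] -> total=6
Click 4 (2,5) count=1: revealed 1 new [(2,5)] -> total=7

Answer: .#.....
.......
.....#.
..#....
.......
.....##
.....##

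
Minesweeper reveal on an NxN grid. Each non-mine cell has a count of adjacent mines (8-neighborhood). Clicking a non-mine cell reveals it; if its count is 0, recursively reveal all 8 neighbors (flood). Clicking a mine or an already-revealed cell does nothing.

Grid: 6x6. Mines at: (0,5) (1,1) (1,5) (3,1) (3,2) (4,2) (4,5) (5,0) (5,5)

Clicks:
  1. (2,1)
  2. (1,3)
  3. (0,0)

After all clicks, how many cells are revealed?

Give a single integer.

Answer: 11

Derivation:
Click 1 (2,1) count=3: revealed 1 new [(2,1)] -> total=1
Click 2 (1,3) count=0: revealed 9 new [(0,2) (0,3) (0,4) (1,2) (1,3) (1,4) (2,2) (2,3) (2,4)] -> total=10
Click 3 (0,0) count=1: revealed 1 new [(0,0)] -> total=11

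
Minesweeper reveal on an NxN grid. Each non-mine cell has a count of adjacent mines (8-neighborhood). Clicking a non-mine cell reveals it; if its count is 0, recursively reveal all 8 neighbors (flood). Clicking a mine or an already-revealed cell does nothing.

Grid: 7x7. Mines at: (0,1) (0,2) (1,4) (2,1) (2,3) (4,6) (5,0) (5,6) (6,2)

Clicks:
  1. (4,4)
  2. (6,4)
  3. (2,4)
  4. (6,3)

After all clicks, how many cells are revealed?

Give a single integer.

Answer: 19

Derivation:
Click 1 (4,4) count=0: revealed 18 new [(3,1) (3,2) (3,3) (3,4) (3,5) (4,1) (4,2) (4,3) (4,4) (4,5) (5,1) (5,2) (5,3) (5,4) (5,5) (6,3) (6,4) (6,5)] -> total=18
Click 2 (6,4) count=0: revealed 0 new [(none)] -> total=18
Click 3 (2,4) count=2: revealed 1 new [(2,4)] -> total=19
Click 4 (6,3) count=1: revealed 0 new [(none)] -> total=19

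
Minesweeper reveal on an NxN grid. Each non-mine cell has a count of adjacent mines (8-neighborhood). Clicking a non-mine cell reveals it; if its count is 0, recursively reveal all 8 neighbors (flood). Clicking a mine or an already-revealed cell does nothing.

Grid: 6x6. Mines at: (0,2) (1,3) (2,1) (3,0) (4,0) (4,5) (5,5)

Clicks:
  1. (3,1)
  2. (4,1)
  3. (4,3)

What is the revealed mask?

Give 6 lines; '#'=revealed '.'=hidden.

Click 1 (3,1) count=3: revealed 1 new [(3,1)] -> total=1
Click 2 (4,1) count=2: revealed 1 new [(4,1)] -> total=2
Click 3 (4,3) count=0: revealed 13 new [(2,2) (2,3) (2,4) (3,2) (3,3) (3,4) (4,2) (4,3) (4,4) (5,1) (5,2) (5,3) (5,4)] -> total=15

Answer: ......
......
..###.
.####.
.####.
.####.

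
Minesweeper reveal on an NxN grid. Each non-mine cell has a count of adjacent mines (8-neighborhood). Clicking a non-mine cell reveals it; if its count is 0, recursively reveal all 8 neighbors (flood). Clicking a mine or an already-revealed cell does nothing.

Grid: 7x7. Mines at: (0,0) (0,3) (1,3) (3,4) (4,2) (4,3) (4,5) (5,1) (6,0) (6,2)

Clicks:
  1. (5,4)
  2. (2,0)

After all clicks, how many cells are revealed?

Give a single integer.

Click 1 (5,4) count=2: revealed 1 new [(5,4)] -> total=1
Click 2 (2,0) count=0: revealed 11 new [(1,0) (1,1) (1,2) (2,0) (2,1) (2,2) (3,0) (3,1) (3,2) (4,0) (4,1)] -> total=12

Answer: 12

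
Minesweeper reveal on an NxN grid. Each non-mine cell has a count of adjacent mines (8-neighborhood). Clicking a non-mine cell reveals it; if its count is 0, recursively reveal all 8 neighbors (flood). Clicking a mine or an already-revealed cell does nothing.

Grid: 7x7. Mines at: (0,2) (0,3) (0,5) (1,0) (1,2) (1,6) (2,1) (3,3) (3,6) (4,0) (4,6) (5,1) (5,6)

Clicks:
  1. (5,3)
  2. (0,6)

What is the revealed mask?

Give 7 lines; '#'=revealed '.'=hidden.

Click 1 (5,3) count=0: revealed 12 new [(4,2) (4,3) (4,4) (4,5) (5,2) (5,3) (5,4) (5,5) (6,2) (6,3) (6,4) (6,5)] -> total=12
Click 2 (0,6) count=2: revealed 1 new [(0,6)] -> total=13

Answer: ......#
.......
.......
.......
..####.
..####.
..####.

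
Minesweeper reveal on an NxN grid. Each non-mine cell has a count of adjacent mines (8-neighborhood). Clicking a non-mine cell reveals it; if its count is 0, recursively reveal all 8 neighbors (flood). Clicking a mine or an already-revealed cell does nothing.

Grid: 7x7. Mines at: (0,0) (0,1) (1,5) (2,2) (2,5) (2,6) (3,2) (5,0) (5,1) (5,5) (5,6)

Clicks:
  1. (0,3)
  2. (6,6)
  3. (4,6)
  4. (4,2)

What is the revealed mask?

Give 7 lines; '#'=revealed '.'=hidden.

Answer: ..###..
..###..
.......
.......
..#...#
.......
......#

Derivation:
Click 1 (0,3) count=0: revealed 6 new [(0,2) (0,3) (0,4) (1,2) (1,3) (1,4)] -> total=6
Click 2 (6,6) count=2: revealed 1 new [(6,6)] -> total=7
Click 3 (4,6) count=2: revealed 1 new [(4,6)] -> total=8
Click 4 (4,2) count=2: revealed 1 new [(4,2)] -> total=9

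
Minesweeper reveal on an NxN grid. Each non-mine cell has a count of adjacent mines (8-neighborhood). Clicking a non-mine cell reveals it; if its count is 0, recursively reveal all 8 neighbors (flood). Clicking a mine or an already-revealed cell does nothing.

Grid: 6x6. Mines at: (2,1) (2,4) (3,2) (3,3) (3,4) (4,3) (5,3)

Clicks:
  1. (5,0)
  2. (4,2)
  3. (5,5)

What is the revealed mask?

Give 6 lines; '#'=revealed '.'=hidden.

Click 1 (5,0) count=0: revealed 8 new [(3,0) (3,1) (4,0) (4,1) (4,2) (5,0) (5,1) (5,2)] -> total=8
Click 2 (4,2) count=4: revealed 0 new [(none)] -> total=8
Click 3 (5,5) count=0: revealed 4 new [(4,4) (4,5) (5,4) (5,5)] -> total=12

Answer: ......
......
......
##....
###.##
###.##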